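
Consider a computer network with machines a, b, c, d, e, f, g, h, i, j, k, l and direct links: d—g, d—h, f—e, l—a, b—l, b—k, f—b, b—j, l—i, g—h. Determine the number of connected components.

3

c is isolated — a component by itself.
Starting from d we can reach d, g, h. That is one component of size 3.
Starting from a we can reach a, b, e, f, i, j, k, l. That is one component of size 8.
Total: 3 components.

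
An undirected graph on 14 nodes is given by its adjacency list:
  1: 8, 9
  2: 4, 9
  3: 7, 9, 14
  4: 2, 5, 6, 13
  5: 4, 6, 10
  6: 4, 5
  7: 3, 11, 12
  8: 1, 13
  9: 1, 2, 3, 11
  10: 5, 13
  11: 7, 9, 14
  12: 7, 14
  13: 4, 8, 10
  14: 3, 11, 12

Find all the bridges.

The edges on the cycle 11-14-12-7-11 are not bridges since each lies on that cycle.
Every edge lies on some cycle, so there are no bridges.

none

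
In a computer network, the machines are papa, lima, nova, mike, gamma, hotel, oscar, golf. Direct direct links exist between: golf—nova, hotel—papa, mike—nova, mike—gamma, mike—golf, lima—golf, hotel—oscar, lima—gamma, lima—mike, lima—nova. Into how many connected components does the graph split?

2

Starting from papa we can reach papa, hotel, oscar. That is one component of size 3.
Starting from golf we can reach golf, lima, mike, nova, gamma. That is one component of size 5.
Total: 2 components.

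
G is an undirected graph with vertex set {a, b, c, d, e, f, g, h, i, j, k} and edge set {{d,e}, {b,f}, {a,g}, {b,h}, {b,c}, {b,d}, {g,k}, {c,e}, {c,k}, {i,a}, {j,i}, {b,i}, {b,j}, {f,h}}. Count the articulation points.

Removing b increases the component count from 1 to 2, so b is a cut vertex.
By contrast removing c leaves 1 component; it is not a cut vertex. No other vertex is a cut vertex either.

1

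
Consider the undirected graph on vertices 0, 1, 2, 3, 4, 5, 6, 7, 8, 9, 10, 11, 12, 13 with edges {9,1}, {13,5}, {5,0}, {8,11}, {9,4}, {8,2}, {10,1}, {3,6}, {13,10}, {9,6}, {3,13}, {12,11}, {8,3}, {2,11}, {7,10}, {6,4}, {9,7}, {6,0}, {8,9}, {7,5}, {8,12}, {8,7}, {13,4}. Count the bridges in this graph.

0

The edges on the cycle 8-12-11-8 are not bridges since each lies on that cycle.
Every edge lies on some cycle, so there are no bridges.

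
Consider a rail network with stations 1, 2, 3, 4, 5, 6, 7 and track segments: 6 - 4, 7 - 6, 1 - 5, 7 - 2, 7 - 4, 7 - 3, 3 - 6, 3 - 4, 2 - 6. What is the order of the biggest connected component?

Starting from 1 we can reach 1, 5. That is one component of size 2.
Starting from 2 we can reach 2, 3, 4, 6, 7. That is one component of size 5.
The largest has 5 vertices.

5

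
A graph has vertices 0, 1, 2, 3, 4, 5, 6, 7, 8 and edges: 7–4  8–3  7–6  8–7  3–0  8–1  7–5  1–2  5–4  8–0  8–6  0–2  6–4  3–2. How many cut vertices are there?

Removing 8 increases the component count from 1 to 2, so 8 is a cut vertex.
By contrast removing 5 leaves 1 component; it is not a cut vertex. No other vertex is a cut vertex either.

1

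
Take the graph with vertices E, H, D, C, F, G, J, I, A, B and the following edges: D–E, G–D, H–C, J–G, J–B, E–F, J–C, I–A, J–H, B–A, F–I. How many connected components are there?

Starting from A we can reach A, B, C, D, E, F, G, H, I, J. That is one component of size 10.
Total: 1 component.

1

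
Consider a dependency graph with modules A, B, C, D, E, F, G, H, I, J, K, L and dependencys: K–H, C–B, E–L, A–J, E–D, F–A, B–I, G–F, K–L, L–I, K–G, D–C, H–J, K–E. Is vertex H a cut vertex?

No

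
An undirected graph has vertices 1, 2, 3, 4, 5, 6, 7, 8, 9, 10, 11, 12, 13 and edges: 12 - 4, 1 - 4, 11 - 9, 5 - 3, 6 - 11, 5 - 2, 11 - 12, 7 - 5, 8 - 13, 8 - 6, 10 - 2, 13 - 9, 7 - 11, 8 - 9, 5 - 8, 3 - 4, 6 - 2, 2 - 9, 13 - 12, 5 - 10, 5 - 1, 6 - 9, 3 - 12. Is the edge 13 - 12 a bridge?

After removing 13 - 12, the path 13-9-11-12 still connects them, so the edge is not a bridge.

No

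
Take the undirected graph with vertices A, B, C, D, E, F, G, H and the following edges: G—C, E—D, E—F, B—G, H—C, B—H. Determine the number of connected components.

A is isolated — a component by itself.
Starting from D we can reach D, E, F. That is one component of size 3.
Starting from B we can reach B, C, G, H. That is one component of size 4.
Total: 3 components.

3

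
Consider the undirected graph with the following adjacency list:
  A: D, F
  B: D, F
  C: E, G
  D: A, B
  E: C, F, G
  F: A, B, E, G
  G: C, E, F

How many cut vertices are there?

1

Removing F increases the component count from 1 to 2, so F is a cut vertex.
By contrast removing C leaves 1 component; it is not a cut vertex. No other vertex is a cut vertex either.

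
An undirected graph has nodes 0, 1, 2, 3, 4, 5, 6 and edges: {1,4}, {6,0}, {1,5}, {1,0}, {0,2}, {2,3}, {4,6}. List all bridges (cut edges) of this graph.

0-2, 1-5, 2-3

The edges on the cycle 1-4-6-0-1 are not bridges since each lies on that cycle.
But removing 2-3 disconnects 2 from 3; removing 0-2 disconnects 0 from 2; removing 1-5 disconnects 1 from 5 — these are bridges.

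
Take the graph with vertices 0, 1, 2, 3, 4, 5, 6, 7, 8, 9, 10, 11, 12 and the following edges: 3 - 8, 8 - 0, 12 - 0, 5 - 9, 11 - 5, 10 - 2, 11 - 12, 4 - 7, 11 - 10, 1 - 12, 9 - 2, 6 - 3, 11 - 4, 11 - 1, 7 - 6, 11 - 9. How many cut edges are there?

0

The edges on the cycle 11-10-2-9-11 are not bridges since each lies on that cycle.
Every edge lies on some cycle, so there are no bridges.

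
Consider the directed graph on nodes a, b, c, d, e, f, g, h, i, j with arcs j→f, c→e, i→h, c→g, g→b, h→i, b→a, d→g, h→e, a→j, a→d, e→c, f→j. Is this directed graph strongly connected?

No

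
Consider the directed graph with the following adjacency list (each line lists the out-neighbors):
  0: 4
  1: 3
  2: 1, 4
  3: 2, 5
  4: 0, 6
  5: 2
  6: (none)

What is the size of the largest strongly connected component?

4

{1, 2, 3, 5} are all mutually reachable — one SCC of size 4.
{0, 4} are all mutually reachable — one SCC of size 2.
{6} is an SCC by itself.
The largest has 4 vertices.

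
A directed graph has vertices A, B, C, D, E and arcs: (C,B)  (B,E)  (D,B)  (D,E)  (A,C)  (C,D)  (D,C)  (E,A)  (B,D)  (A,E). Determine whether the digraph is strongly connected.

Yes

From C we can reach every vertex (A, B, C, D, E), and every vertex can reach C (A, B, C, D, E). So the whole graph is one strongly connected component.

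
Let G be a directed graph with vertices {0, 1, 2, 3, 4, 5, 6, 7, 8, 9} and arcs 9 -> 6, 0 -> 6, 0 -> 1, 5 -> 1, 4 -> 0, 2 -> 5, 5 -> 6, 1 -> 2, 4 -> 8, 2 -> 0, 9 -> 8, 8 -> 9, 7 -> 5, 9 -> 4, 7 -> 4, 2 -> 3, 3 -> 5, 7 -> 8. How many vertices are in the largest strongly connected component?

{0, 1, 2, 3, 5} are all mutually reachable — one SCC of size 5.
{4, 8, 9} are all mutually reachable — one SCC of size 3.
{6} is an SCC by itself.
{7} is an SCC by itself.
The largest has 5 vertices.

5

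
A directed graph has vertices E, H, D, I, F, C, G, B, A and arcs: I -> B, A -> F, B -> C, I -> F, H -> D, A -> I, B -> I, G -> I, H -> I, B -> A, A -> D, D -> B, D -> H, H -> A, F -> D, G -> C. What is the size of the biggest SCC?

{A, B, D, F, H, I} are all mutually reachable — one SCC of size 6.
{C} is an SCC by itself.
{E} is an SCC by itself.
{G} is an SCC by itself.
The largest has 6 vertices.

6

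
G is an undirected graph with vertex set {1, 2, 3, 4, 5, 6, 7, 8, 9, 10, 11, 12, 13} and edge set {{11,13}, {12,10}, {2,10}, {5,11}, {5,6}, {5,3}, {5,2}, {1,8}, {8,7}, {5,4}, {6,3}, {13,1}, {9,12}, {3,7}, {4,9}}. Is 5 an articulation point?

Deleting 5 raises the number of components from 1 to 2, so 5 is a cut vertex.

Yes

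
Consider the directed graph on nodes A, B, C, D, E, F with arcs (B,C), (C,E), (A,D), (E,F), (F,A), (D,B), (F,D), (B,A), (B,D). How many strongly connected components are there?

{A, B, C, D, E, F} are all mutually reachable — one SCC of size 6.
That gives 1 strongly connected component.

1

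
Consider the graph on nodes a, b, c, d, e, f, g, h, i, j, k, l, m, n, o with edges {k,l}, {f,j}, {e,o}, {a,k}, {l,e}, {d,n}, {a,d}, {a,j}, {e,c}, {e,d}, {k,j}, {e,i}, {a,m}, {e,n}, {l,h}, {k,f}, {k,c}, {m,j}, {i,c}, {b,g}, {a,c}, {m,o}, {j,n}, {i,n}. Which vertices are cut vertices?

l

Removing l increases the component count from 2 to 3, so l is a cut vertex.
By contrast removing h leaves 2 components; it is not a cut vertex. No other vertex is a cut vertex either.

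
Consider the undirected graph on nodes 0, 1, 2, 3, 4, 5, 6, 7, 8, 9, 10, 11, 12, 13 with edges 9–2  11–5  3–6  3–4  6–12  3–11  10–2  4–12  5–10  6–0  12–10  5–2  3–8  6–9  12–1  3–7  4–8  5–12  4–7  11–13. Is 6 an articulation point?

Deleting 6 raises the number of components from 1 to 2, so 6 is a cut vertex.

Yes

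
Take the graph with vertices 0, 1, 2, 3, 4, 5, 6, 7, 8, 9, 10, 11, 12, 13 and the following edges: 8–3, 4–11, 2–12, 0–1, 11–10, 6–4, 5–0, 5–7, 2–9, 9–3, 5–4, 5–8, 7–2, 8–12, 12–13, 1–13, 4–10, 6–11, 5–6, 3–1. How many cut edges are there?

The edges on the cycle 5-7-2-9-3-8-5 are not bridges since each lies on that cycle.
Every edge lies on some cycle, so there are no bridges.

0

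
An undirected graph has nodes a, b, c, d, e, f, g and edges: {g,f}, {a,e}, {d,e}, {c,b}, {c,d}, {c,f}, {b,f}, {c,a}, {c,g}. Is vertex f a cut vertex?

No

Deleting f leaves 1 component (was 1) (its neighbors b, c, g remain connected to each other), so f is not a cut vertex.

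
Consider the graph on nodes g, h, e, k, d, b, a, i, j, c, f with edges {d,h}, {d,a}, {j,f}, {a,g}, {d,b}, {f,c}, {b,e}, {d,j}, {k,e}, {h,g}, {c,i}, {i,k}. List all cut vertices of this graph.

Removing d increases the component count from 1 to 2, so d is a cut vertex.
By contrast removing g leaves 1 component; it is not a cut vertex. No other vertex is a cut vertex either.

d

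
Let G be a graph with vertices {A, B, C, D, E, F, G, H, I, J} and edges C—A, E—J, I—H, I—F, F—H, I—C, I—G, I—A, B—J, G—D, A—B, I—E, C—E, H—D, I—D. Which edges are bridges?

none

The edges on the cycle I-C-A-I are not bridges since each lies on that cycle.
Every edge lies on some cycle, so there are no bridges.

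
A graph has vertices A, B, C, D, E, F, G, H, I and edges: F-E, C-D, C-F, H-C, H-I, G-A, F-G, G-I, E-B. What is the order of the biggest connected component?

9

Starting from A we can reach A, B, C, D, E, F, G, H, I. That is one component of size 9.
The largest has 9 vertices.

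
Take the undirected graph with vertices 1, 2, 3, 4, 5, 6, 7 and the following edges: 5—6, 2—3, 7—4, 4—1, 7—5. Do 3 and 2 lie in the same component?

Yes

From 3 we can reach 2, 3, which includes 2.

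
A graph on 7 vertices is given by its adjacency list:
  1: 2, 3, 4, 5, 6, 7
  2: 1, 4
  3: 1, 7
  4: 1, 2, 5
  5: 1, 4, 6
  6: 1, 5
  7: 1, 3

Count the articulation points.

Removing 1 increases the component count from 1 to 2, so 1 is a cut vertex.
By contrast removing 6 leaves 1 component; it is not a cut vertex. No other vertex is a cut vertex either.

1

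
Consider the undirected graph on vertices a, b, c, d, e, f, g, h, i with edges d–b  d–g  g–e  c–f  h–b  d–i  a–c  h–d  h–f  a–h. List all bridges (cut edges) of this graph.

d-g, d-i, e-g

The edges on the cycle a-c-f-h-a are not bridges since each lies on that cycle.
But removing i–d disconnects i from d; removing g–e disconnects g from e; removing g–d disconnects g from d — these are bridges.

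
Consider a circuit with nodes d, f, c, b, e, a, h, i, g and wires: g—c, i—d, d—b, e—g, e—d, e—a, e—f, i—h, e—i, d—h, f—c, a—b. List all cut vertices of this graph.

Removing e increases the component count from 1 to 2, so e is a cut vertex.
By contrast removing a leaves 1 component; it is not a cut vertex. No other vertex is a cut vertex either.

e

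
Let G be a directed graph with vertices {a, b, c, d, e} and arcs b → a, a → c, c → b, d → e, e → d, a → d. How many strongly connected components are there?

2

{a, b, c} are all mutually reachable — one SCC of size 3.
{d, e} are all mutually reachable — one SCC of size 2.
That gives 2 strongly connected components.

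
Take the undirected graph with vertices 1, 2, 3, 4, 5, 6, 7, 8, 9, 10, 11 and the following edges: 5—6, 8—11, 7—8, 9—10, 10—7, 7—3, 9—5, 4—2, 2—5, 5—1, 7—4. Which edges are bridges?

1-5, 11-8, 3-7, 5-6, 7-8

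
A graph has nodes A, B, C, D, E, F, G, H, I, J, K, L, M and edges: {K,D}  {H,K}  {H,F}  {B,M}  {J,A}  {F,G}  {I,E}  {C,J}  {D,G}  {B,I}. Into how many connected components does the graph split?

L is isolated — a component by itself.
Starting from A we can reach A, C, J. That is one component of size 3.
Starting from B we can reach B, E, I, M. That is one component of size 4.
Starting from D we can reach D, F, G, H, K. That is one component of size 5.
Total: 4 components.

4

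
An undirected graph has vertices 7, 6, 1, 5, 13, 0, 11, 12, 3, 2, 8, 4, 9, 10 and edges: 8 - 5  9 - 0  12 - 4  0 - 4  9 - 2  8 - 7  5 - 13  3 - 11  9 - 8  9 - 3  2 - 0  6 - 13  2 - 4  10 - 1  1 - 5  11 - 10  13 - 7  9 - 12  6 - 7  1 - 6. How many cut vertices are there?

1

Removing 9 increases the component count from 1 to 2, so 9 is a cut vertex.
By contrast removing 4 leaves 1 component; it is not a cut vertex. No other vertex is a cut vertex either.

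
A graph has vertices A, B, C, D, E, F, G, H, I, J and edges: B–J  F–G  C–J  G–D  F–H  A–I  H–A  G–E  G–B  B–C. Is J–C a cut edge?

After removing J–C, the path J-B-C still connects them, so the edge is not a bridge.

No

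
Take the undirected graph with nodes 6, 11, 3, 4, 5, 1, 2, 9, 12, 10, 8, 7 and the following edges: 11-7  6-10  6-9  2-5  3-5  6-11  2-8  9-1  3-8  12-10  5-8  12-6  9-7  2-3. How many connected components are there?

4 is isolated — a component by itself.
Starting from 2 we can reach 2, 3, 5, 8. That is one component of size 4.
Starting from 1 we can reach 1, 6, 7, 9, 10, 11, 12. That is one component of size 7.
Total: 3 components.

3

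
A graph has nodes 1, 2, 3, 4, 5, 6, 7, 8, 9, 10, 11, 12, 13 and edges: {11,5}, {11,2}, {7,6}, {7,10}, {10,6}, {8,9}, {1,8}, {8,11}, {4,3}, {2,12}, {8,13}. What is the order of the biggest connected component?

8

Starting from 3 we can reach 3, 4. That is one component of size 2.
Starting from 6 we can reach 6, 7, 10. That is one component of size 3.
Starting from 1 we can reach 1, 2, 5, 8, 9, 11, 12, 13. That is one component of size 8.
The largest has 8 vertices.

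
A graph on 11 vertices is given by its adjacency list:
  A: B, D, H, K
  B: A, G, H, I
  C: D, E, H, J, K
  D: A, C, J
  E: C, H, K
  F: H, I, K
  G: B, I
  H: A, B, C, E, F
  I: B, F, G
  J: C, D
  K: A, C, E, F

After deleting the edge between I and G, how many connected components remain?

I and G are still connected via I-B-G, so the component count stays at 1.

1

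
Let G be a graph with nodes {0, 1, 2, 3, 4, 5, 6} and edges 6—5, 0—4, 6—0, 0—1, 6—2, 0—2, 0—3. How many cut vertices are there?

Removing 0 increases the component count from 1 to 4, so 0 is a cut vertex.
Removing 6 increases the component count from 1 to 2, so 6 is a cut vertex.
By contrast removing 5 leaves 1 component; it is not a cut vertex. No other vertex is a cut vertex either.

2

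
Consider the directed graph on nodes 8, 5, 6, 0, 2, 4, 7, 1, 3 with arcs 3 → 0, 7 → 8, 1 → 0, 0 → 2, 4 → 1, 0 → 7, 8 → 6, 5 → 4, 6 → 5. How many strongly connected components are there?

{0, 1, 4, 5, 6, 7, 8} are all mutually reachable — one SCC of size 7.
{3} is an SCC by itself.
{2} is an SCC by itself.
That gives 3 strongly connected components.

3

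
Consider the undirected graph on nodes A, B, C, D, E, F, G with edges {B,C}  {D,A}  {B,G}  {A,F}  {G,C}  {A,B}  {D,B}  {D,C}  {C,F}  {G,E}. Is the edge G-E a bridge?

Yes

Removing G-E leaves no path between G and E: the component count goes from 1 to 2. So it is a bridge.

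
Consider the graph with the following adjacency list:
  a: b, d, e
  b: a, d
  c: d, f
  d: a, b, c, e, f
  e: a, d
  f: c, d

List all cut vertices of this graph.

d

Removing d increases the component count from 1 to 2, so d is a cut vertex.
By contrast removing c leaves 1 component; it is not a cut vertex. No other vertex is a cut vertex either.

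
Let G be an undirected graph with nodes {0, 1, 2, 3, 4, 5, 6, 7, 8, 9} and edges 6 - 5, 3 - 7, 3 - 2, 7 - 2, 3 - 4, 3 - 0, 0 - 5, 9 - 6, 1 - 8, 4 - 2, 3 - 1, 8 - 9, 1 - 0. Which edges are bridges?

none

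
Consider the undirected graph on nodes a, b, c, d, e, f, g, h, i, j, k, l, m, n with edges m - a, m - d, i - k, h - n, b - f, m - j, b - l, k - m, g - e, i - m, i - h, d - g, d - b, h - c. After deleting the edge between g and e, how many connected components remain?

2

Before removal there is 1 component.
g - e is a bridge — removing it separates g's side from e's side.
After removal: 2 components.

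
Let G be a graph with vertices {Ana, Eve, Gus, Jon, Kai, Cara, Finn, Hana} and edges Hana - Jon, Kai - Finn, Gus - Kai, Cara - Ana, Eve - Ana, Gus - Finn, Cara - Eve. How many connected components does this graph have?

3

Starting from Jon we can reach Jon, Hana. That is one component of size 2.
Starting from Gus we can reach Gus, Kai, Finn. That is one component of size 3.
Starting from Ana we can reach Ana, Eve, Cara. That is one component of size 3.
Total: 3 components.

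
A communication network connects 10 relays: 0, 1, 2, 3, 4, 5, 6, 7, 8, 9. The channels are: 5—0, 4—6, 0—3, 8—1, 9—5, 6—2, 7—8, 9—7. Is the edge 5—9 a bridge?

Removing 5—9 leaves no path between 5 and 9: the component count goes from 2 to 3. So it is a bridge.

Yes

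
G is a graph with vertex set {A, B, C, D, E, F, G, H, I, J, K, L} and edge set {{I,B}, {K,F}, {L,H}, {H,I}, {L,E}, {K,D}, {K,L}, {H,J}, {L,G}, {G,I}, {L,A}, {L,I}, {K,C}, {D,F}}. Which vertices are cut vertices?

H, I, K, L

Removing H increases the component count from 1 to 2, so H is a cut vertex.
Removing I increases the component count from 1 to 2, so I is a cut vertex.
Removing K increases the component count from 1 to 3, so K is a cut vertex.
Likewise L is a cut vertex.
By contrast removing A leaves 1 component; it is not a cut vertex. No other vertex is a cut vertex either.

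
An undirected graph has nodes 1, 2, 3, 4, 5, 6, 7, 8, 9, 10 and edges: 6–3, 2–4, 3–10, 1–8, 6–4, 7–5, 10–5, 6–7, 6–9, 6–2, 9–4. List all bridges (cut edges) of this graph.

The edges on the cycle 6-9-4-6 are not bridges since each lies on that cycle.
But removing 1–8 disconnects 1 from 8 — this is a bridge.

1-8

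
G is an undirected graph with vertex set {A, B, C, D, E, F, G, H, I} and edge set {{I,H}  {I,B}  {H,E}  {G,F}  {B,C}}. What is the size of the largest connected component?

A is isolated — a component by itself.
D is isolated — a component by itself.
Starting from F we can reach F, G. That is one component of size 2.
Starting from B we can reach B, C, E, H, I. That is one component of size 5.
The largest has 5 vertices.

5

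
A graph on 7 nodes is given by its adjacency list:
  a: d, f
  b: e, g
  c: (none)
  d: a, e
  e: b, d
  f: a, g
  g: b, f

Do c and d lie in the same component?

No

The component containing c is {c}, and d is not in it.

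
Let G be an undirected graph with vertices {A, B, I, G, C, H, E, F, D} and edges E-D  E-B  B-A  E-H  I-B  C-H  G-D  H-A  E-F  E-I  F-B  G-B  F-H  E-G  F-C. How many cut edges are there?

0

The edges on the cycle E-I-B-G-E are not bridges since each lies on that cycle.
Every edge lies on some cycle, so there are no bridges.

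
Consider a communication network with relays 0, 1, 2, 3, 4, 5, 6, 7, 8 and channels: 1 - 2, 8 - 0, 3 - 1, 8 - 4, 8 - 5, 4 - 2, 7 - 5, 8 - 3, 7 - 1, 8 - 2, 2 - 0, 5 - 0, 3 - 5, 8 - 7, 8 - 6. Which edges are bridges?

6-8

The edges on the cycle 8-4-2-1-3-8 are not bridges since each lies on that cycle.
But removing 8 - 6 disconnects 8 from 6 — this is a bridge.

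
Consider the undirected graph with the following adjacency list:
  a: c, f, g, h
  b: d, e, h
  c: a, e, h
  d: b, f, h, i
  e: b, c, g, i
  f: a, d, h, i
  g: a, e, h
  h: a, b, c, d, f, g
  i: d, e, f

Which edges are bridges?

The edges on the cycle b-e-g-a-h-f-i-d-b are not bridges since each lies on that cycle.
Every edge lies on some cycle, so there are no bridges.

none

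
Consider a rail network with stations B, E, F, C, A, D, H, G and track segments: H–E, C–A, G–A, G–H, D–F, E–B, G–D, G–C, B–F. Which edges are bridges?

none

The edges on the cycle G-C-A-G are not bridges since each lies on that cycle.
Every edge lies on some cycle, so there are no bridges.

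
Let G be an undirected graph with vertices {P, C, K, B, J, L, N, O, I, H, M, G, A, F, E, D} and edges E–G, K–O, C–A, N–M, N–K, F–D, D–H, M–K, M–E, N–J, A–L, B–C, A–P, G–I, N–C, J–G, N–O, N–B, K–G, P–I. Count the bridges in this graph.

The edges on the cycle N-B-C-A-P-I-G-J-N are not bridges since each lies on that cycle.
But removing F–D disconnects F from D; removing A–L disconnects A from L; removing D–H disconnects D from H — these are bridges.
That makes 3 bridges.

3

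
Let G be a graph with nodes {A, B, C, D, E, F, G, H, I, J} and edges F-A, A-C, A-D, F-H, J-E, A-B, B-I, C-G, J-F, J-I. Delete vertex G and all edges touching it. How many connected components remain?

With G gone, the remaining components are: {A, B, C, D, E, F, H, I, J}.
That is 1 component.

1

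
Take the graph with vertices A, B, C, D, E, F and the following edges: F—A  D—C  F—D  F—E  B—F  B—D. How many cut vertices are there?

2

Removing D increases the component count from 1 to 2, so D is a cut vertex.
Removing F increases the component count from 1 to 3, so F is a cut vertex.
By contrast removing E leaves 1 component; it is not a cut vertex. No other vertex is a cut vertex either.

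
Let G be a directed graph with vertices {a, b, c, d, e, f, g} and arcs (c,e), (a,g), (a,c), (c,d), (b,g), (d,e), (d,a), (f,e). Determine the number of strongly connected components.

{a, c, d} are all mutually reachable — one SCC of size 3.
{e} is an SCC by itself.
{f} is an SCC by itself.
{g} is an SCC by itself.
{b} is an SCC by itself.
That gives 5 strongly connected components.

5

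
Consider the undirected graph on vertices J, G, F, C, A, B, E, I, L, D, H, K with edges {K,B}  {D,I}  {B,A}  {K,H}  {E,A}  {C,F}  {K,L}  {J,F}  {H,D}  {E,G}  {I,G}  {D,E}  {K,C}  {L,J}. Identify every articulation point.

Removing K increases the component count from 1 to 2, so K is a cut vertex.
By contrast removing C leaves 1 component; it is not a cut vertex. No other vertex is a cut vertex either.

K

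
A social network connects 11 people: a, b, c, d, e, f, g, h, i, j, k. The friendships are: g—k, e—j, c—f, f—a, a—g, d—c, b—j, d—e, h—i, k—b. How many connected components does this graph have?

2

Starting from h we can reach h, i. That is one component of size 2.
Starting from a we can reach a, b, c, d, e, f, g, j, k. That is one component of size 9.
Total: 2 components.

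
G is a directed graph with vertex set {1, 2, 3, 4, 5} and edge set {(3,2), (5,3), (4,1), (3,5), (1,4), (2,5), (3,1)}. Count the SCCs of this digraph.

{2, 3, 5} are all mutually reachable — one SCC of size 3.
{1, 4} are all mutually reachable — one SCC of size 2.
That gives 2 strongly connected components.

2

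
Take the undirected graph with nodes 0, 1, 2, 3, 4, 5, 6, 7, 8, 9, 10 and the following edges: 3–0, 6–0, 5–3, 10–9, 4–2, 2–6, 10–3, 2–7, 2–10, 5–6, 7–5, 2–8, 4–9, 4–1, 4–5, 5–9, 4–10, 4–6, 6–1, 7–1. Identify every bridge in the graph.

The edges on the cycle 4-2-7-5-4 are not bridges since each lies on that cycle.
But removing 8–2 disconnects 8 from 2 — this is a bridge.

2-8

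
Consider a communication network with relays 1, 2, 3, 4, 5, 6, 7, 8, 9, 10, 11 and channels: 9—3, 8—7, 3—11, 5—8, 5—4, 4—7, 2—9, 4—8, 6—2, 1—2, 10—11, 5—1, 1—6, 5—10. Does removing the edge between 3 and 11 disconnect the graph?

No

After removing 3—11, the path 3-9-2-1-5-10-11 still connects them, so the edge is not a bridge.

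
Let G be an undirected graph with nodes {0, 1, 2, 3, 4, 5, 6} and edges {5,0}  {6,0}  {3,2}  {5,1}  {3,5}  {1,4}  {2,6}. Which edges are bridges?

1-4, 1-5

The edges on the cycle 3-2-6-0-5-3 are not bridges since each lies on that cycle.
But removing 1–4 disconnects 1 from 4; removing 5–1 disconnects 5 from 1 — these are bridges.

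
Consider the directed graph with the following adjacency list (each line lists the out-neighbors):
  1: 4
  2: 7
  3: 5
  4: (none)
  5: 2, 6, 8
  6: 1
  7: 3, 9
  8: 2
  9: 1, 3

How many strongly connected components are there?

4

{2, 3, 5, 7, 8, 9} are all mutually reachable — one SCC of size 6.
{1} is an SCC by itself.
{4} is an SCC by itself.
{6} is an SCC by itself.
That gives 4 strongly connected components.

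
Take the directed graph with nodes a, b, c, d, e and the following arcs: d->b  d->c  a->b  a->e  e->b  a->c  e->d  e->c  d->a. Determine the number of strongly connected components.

{a, d, e} are all mutually reachable — one SCC of size 3.
{b} is an SCC by itself.
{c} is an SCC by itself.
That gives 3 strongly connected components.

3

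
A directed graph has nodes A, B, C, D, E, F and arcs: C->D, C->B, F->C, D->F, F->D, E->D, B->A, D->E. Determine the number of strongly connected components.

3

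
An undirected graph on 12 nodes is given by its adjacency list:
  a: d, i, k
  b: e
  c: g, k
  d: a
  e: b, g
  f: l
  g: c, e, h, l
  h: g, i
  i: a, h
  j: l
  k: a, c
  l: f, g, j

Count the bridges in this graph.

6

The edges on the cycle g-c-k-a-i-h-g are not bridges since each lies on that cycle.
But removing g-e disconnects g from e; removing j-l disconnects j from l; removing f-l disconnects f from l; removing b-e disconnects b from e — these are bridges.
In total 6 edges are bridges.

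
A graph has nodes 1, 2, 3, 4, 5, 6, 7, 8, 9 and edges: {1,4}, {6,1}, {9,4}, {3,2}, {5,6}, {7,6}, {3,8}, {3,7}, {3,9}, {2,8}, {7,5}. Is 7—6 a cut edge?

No

After removing 7—6, the path 7-5-6 still connects them, so the edge is not a bridge.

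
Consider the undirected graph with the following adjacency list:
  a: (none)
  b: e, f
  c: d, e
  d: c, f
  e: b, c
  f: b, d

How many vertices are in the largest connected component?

a is isolated — a component by itself.
Starting from b we can reach b, c, d, e, f. That is one component of size 5.
The largest has 5 vertices.

5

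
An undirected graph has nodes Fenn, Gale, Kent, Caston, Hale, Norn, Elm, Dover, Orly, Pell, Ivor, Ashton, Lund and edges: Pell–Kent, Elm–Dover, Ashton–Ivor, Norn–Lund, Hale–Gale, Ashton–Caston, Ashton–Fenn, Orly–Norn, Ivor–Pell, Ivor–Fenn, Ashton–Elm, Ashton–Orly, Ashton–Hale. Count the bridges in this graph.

10

The edges on the cycle Ashton-Ivor-Fenn-Ashton are not bridges since each lies on that cycle.
But removing Elm–Dover disconnects Elm from Dover; removing Norn–Lund disconnects Norn from Lund; removing Kent–Pell disconnects Kent from Pell; removing Ashton–Elm disconnects Ashton from Elm — these are bridges.
In total 10 edges are bridges.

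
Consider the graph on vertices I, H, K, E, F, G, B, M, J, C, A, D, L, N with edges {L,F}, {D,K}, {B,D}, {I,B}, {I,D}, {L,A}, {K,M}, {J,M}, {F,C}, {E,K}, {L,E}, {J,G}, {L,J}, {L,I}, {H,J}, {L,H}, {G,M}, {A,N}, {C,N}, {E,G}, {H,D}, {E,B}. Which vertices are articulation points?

L

Removing L increases the component count from 1 to 2, so L is a cut vertex.
By contrast removing A leaves 1 component; it is not a cut vertex. No other vertex is a cut vertex either.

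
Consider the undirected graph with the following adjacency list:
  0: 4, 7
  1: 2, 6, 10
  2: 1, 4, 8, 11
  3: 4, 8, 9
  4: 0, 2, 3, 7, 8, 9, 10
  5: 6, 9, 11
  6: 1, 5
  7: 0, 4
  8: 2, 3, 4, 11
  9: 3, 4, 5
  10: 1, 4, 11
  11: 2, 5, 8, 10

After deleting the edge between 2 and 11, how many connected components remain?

2 and 11 are still connected via 2-8-11, so the component count stays at 1.

1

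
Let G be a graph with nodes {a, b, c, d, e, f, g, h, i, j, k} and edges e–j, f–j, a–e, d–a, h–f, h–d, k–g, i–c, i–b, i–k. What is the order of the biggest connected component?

Starting from b we can reach b, c, g, i, k. That is one component of size 5.
Starting from a we can reach a, d, e, f, h, j. That is one component of size 6.
The largest has 6 vertices.

6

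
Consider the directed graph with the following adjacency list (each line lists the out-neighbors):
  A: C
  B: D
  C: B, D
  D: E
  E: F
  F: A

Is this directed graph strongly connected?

Yes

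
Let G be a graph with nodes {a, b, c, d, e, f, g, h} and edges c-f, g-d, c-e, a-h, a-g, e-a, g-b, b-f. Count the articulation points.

2

Removing a increases the component count from 1 to 2, so a is a cut vertex.
Removing g increases the component count from 1 to 2, so g is a cut vertex.
By contrast removing d leaves 1 component; it is not a cut vertex. No other vertex is a cut vertex either.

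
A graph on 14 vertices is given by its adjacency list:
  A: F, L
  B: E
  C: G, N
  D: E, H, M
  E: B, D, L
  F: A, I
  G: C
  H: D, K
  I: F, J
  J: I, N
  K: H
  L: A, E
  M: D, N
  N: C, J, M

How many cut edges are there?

The edges on the cycle I-J-N-M-D-E-L-A-F-I are not bridges since each lies on that cycle.
But removing N-C disconnects N from C; removing H-K disconnects H from K; removing B-E disconnects B from E; removing H-D disconnects H from D — these are bridges.
In total 5 edges are bridges.

5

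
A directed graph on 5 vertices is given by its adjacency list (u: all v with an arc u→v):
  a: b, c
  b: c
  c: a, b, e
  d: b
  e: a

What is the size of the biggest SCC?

4

{a, b, c, e} are all mutually reachable — one SCC of size 4.
{d} is an SCC by itself.
The largest has 4 vertices.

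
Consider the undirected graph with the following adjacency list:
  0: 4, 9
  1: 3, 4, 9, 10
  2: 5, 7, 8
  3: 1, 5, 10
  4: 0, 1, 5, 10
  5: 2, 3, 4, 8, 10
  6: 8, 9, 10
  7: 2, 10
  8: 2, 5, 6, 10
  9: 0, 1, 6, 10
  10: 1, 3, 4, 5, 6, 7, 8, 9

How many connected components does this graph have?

1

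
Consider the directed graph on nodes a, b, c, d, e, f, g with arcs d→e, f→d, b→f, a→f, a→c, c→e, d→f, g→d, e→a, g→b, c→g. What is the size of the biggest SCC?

7

{a, b, c, d, e, f, g} are all mutually reachable — one SCC of size 7.
The largest has 7 vertices.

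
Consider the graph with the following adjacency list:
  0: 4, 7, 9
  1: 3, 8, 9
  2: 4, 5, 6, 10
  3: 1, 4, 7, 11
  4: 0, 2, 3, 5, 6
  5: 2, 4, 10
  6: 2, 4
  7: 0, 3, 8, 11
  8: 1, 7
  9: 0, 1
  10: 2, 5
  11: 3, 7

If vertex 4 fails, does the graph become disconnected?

Yes

Deleting 4 raises the number of components from 1 to 2, so 4 is a cut vertex.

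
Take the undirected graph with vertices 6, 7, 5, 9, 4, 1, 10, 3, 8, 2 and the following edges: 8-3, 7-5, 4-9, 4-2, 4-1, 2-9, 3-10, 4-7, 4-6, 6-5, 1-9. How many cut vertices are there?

2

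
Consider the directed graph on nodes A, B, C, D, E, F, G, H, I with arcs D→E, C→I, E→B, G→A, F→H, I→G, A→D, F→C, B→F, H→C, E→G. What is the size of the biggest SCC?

9

{A, B, C, D, E, F, G, H, I} are all mutually reachable — one SCC of size 9.
The largest has 9 vertices.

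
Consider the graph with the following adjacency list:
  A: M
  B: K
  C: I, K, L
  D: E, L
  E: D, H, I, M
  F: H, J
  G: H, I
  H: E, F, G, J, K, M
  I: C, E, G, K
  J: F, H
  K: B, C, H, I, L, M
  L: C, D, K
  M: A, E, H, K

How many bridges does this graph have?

The edges on the cycle H-E-M-K-H are not bridges since each lies on that cycle.
But removing K-B disconnects K from B; removing A-M disconnects A from M — these are bridges.
That makes 2 bridges.

2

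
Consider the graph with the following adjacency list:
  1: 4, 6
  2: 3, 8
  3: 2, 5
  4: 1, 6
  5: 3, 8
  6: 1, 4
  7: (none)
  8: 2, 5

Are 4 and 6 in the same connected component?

Yes

From 4 we can reach 1, 4, 6, which includes 6.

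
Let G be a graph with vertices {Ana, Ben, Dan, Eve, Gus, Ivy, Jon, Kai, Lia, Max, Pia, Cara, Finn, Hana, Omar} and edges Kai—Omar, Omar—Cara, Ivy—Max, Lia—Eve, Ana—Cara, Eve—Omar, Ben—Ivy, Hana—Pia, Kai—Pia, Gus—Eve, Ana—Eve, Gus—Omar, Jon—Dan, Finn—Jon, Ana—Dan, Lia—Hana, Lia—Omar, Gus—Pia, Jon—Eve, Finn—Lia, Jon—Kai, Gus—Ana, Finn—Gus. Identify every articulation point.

Removing Ivy increases the component count from 2 to 3, so Ivy is a cut vertex.
By contrast removing Ana leaves 2 components; it is not a cut vertex. No other vertex is a cut vertex either.

Ivy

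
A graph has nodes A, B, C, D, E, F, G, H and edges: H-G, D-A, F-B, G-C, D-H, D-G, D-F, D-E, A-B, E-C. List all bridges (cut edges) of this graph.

none

The edges on the cycle D-E-C-G-D are not bridges since each lies on that cycle.
Every edge lies on some cycle, so there are no bridges.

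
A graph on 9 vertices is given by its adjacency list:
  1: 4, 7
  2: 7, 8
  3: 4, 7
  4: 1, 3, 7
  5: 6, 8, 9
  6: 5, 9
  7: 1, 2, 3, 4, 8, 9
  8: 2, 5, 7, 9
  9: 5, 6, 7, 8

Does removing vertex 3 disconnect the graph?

No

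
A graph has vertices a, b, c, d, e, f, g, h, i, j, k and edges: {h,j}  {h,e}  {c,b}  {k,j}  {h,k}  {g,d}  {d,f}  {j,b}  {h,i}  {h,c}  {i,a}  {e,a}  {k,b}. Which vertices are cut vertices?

d, h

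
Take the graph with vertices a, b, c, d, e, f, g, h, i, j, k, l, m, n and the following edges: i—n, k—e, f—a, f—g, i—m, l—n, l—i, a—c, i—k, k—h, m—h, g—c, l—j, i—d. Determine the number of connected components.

3

b is isolated — a component by itself.
Starting from a we can reach a, c, f, g. That is one component of size 4.
Starting from d we can reach d, e, h, i, j, k, l, m, n. That is one component of size 9.
Total: 3 components.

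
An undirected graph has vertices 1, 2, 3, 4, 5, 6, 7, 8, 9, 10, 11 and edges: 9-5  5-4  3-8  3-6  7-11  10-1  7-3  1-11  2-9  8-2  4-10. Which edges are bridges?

3-6

The edges on the cycle 7-3-8-2-9-5-4-10-1-11-7 are not bridges since each lies on that cycle.
But removing 3-6 disconnects 3 from 6 — this is a bridge.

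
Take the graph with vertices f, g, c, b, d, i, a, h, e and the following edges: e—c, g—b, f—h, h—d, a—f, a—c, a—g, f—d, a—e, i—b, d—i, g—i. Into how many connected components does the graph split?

Starting from a we can reach a, b, c, d, e, f, g, h, i. That is one component of size 9.
Total: 1 component.

1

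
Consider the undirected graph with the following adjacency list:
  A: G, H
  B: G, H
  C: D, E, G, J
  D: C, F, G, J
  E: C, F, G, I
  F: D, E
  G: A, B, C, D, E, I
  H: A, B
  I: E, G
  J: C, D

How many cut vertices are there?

Removing G increases the component count from 1 to 2, so G is a cut vertex.
By contrast removing F leaves 1 component; it is not a cut vertex. No other vertex is a cut vertex either.

1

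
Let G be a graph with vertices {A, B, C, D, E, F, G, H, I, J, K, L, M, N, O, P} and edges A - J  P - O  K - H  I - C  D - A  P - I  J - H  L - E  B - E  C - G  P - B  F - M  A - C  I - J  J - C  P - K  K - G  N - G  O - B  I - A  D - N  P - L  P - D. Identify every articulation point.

P

Removing P increases the component count from 2 to 3, so P is a cut vertex.
By contrast removing N leaves 2 components; it is not a cut vertex. No other vertex is a cut vertex either.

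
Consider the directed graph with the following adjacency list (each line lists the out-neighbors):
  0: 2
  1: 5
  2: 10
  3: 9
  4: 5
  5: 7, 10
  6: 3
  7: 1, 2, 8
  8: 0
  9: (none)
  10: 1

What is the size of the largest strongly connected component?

7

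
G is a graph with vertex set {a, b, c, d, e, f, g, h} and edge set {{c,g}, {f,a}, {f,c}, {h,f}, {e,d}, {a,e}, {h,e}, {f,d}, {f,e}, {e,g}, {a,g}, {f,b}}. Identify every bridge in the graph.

The edges on the cycle f-a-g-c-f are not bridges since each lies on that cycle.
But removing f–b disconnects f from b — this is a bridge.

b-f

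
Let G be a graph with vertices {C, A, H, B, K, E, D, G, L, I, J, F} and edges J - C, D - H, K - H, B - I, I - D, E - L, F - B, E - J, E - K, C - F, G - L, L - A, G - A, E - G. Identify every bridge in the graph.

none

The edges on the cycle E-J-C-F-B-I-D-H-K-E are not bridges since each lies on that cycle.
Every edge lies on some cycle, so there are no bridges.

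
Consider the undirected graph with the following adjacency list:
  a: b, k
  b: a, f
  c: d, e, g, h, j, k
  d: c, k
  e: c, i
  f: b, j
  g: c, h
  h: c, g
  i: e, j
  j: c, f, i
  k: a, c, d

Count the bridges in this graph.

The edges on the cycle c-g-h-c are not bridges since each lies on that cycle.
Every edge lies on some cycle, so there are no bridges.

0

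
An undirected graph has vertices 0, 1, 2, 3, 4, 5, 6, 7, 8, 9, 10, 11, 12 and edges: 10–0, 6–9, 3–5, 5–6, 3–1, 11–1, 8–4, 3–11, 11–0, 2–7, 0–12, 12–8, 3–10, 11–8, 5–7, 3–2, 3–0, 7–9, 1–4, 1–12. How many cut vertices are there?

Removing 3 increases the component count from 1 to 2, so 3 is a cut vertex.
By contrast removing 9 leaves 1 component; it is not a cut vertex. No other vertex is a cut vertex either.

1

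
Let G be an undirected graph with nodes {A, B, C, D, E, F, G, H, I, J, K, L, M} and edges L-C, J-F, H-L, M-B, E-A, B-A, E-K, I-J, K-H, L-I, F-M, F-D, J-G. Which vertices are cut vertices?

Removing F increases the component count from 1 to 2, so F is a cut vertex.
Removing J increases the component count from 1 to 2, so J is a cut vertex.
Removing L increases the component count from 1 to 2, so L is a cut vertex.
By contrast removing G leaves 1 component; it is not a cut vertex. No other vertex is a cut vertex either.

F, J, L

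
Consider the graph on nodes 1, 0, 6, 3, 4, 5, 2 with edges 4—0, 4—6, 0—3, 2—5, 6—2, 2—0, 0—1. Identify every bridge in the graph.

The edges on the cycle 4-6-2-0-4 are not bridges since each lies on that cycle.
But removing 0—3 disconnects 0 from 3; removing 0—1 disconnects 0 from 1; removing 2—5 disconnects 2 from 5 — these are bridges.

0-1, 0-3, 2-5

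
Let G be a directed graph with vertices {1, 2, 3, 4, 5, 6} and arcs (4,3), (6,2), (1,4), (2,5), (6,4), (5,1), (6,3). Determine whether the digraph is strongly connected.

No

There is no directed path from 5 to 6, so the graph is not strongly connected.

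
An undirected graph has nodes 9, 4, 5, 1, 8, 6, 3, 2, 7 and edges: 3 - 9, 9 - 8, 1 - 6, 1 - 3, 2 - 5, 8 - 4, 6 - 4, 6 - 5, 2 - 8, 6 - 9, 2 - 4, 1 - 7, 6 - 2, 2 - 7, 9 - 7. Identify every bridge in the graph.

none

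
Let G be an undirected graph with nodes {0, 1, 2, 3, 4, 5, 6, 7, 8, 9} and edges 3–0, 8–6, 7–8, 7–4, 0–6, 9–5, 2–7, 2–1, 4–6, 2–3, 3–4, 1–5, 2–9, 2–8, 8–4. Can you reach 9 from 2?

Yes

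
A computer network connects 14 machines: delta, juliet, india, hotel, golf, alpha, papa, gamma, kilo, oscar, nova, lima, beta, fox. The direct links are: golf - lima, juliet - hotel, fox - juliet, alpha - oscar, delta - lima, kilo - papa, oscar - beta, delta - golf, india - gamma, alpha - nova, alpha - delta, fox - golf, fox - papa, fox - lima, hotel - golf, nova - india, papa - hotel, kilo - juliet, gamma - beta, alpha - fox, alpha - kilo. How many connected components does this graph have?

Starting from fox we can reach fox, beta, golf, kilo, lima, nova, papa, alpha, delta, gamma, hotel, india, oscar, juliet. That is one component of size 14.
Total: 1 component.

1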